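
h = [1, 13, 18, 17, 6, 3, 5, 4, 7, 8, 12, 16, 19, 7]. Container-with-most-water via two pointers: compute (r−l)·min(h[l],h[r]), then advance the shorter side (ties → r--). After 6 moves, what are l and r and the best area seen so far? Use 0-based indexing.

l=5, r=12, best area=180

[0,13] min(1,7)*13=13 best=13 * → l++
[1,13] min(13,7)*12=84 best=84 * → r--
[1,12] min(13,19)*11=143 best=143 * → l++
[2,12] min(18,19)*10=180 best=180 * → l++
[3,12] min(17,19)*9=153 best=180 → l++
[4,12] min(6,19)*8=48 best=180 → l++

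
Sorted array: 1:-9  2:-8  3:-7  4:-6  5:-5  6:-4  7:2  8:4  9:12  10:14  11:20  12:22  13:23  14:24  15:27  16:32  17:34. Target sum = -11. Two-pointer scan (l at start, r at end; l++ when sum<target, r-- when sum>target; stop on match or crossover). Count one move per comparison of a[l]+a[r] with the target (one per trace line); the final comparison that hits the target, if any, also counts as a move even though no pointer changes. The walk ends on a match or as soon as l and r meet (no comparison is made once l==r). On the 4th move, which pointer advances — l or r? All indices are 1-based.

r

l=1 r=17: -9+34=25 >-11, r--
l=1 r=16: -9+32=23 >-11, r--
l=1 r=15: -9+27=18 >-11, r--
l=1 r=14: -9+24=15 >-11, r--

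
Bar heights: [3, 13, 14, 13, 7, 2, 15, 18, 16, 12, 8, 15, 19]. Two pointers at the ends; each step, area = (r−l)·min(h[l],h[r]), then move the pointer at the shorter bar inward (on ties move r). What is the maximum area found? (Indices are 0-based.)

[0,12] min(3,19)*12=36 best=36 * → l++
[1,12] min(13,19)*11=143 best=143 * → l++
[2,12] min(14,19)*10=140 best=143 → l++
[3,12] min(13,19)*9=117 best=143 → l++
[4,12] min(7,19)*8=56 best=143 → l++
[5,12] min(2,19)*7=14 best=143 → l++
[6,12] min(15,19)*6=90 best=143 → l++
[7,12] min(18,19)*5=90 best=143 → l++
[8,12] min(16,19)*4=64 best=143 → l++
[9,12] min(12,19)*3=36 best=143 → l++
[10,12] min(8,19)*2=16 best=143 → l++
[11,12] min(15,19)*1=15 best=143 → l++

max area = 143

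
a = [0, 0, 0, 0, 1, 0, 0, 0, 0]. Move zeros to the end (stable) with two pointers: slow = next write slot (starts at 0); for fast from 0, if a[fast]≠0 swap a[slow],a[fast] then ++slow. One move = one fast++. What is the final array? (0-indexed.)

slow=0 fast=0: a[fast]=0, fast++
slow=0 fast=1: a[fast]=0, fast++
slow=0 fast=2: a[fast]=0, fast++
slow=0 fast=3: a[fast]=0, fast++
slow=0 fast=4: a[fast]=1≠0 swap→a[0]=1, slow++,fast++
slow=1 fast=5: a[fast]=0, fast++
slow=1 fast=6: a[fast]=0, fast++
slow=1 fast=7: a[fast]=0, fast++
slow=1 fast=8: a[fast]=0, fast++

[1, 0, 0, 0, 0, 0, 0, 0, 0]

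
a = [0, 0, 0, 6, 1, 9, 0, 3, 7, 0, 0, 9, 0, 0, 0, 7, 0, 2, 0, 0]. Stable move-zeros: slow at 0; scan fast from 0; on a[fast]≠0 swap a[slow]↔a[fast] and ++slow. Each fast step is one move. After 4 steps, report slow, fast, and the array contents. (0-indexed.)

slow=1, fast=4, a=[6, 0, 0, 0, 1, 9, 0, 3, 7, 0, 0, 9, 0, 0, 0, 7, 0, 2, 0, 0]

(s=0,f=0) a[fast]=0 → fast++
(s=0,f=1) a[fast]=0 → fast++
(s=0,f=2) a[fast]=0 → fast++
(s=0,f=3) a[fast]=6≠0 swap→a[0]=6 → slow++,fast++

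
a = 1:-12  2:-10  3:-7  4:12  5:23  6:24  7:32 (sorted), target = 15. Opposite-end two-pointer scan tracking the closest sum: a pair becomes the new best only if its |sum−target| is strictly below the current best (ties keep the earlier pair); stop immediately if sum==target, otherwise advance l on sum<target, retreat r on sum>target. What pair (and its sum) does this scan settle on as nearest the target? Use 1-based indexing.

pair (-10, 24) with sum 14 (|Δ|=1)

[1,7] -12+32=20 d=5 * → r--
[1,6] -12+24=12 d=3 * → l++
[2,6] -10+24=14 d=1 * → l++
[3,6] -7+24=17 d=2 → r--
[3,5] -7+23=16 d=1 → r--
[3,4] -7+12=5 d=10 → l++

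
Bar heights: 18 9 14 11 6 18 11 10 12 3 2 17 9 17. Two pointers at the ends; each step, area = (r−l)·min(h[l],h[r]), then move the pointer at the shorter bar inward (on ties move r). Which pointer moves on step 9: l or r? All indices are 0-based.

r

l=0 r=13: min(18,17)*13=221 best=221 *, r--
l=0 r=12: min(18,9)*12=108 best=221, r--
l=0 r=11: min(18,17)*11=187 best=221, r--
l=0 r=10: min(18,2)*10=20 best=221, r--
l=0 r=9: min(18,3)*9=27 best=221, r--
l=0 r=8: min(18,12)*8=96 best=221, r--
l=0 r=7: min(18,10)*7=70 best=221, r--
l=0 r=6: min(18,11)*6=66 best=221, r--
l=0 r=5: min(18,18)*5=90 best=221, r--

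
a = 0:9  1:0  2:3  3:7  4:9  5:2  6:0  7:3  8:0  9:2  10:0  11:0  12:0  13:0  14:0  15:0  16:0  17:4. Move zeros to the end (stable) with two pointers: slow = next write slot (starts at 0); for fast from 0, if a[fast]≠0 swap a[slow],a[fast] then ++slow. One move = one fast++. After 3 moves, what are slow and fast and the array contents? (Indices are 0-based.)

slow=2, fast=3, a=[9, 3, 0, 7, 9, 2, 0, 3, 0, 2, 0, 0, 0, 0, 0, 0, 0, 4]

(s=0,f=0) a[fast]=9≠0 swap→a[0]=9 → slow++,fast++
(s=1,f=1) a[fast]=0 → fast++
(s=1,f=2) a[fast]=3≠0 swap→a[1]=3 → slow++,fast++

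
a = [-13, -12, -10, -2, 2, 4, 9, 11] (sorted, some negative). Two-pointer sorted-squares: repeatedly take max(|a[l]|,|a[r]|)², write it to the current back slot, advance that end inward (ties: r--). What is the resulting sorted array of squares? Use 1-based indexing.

[1,8] |-13|>|11| out[8]=169 → l++
[2,8] |-12|>|11| out[7]=144 → l++
[3,8] |-10|<=|11| out[6]=121 → r--
[3,7] |-10|>|9| out[5]=100 → l++
[4,7] |-2|<=|9| out[4]=81 → r--
[4,6] |-2|<=|4| out[3]=16 → r--
[4,5] |-2|<=|2| out[2]=4 → r--
[4,4] |-2|<=|-2| out[1]=4 → r--

[4, 4, 16, 81, 100, 121, 144, 169]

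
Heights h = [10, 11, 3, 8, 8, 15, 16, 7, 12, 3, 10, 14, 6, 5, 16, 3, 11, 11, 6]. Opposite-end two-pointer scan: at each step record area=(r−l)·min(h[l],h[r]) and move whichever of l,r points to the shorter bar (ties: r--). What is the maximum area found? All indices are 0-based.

l=0 r=18: min(10,6)*18=108 best=108 *, r--
l=0 r=17: min(10,11)*17=170 best=170 *, l++
l=1 r=17: min(11,11)*16=176 best=176 *, r--
l=1 r=16: min(11,11)*15=165 best=176, r--
l=1 r=15: min(11,3)*14=42 best=176, r--
l=1 r=14: min(11,16)*13=143 best=176, l++
l=2 r=14: min(3,16)*12=36 best=176, l++
l=3 r=14: min(8,16)*11=88 best=176, l++
l=4 r=14: min(8,16)*10=80 best=176, l++
l=5 r=14: min(15,16)*9=135 best=176, l++
l=6 r=14: min(16,16)*8=128 best=176, r--
l=6 r=13: min(16,5)*7=35 best=176, r--
l=6 r=12: min(16,6)*6=36 best=176, r--
l=6 r=11: min(16,14)*5=70 best=176, r--
l=6 r=10: min(16,10)*4=40 best=176, r--
l=6 r=9: min(16,3)*3=9 best=176, r--
l=6 r=8: min(16,12)*2=24 best=176, r--
l=6 r=7: min(16,7)*1=7 best=176, r--

max area = 176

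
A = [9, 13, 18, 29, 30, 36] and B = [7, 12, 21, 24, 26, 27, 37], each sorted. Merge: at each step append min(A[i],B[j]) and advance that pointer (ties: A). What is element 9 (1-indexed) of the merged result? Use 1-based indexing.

[i=1,j=1] A[i]=9>B[j]=7 take 7 → j++
[i=1,j=2] A[i]=9<=B[j]=12 take 9 → i++
[i=2,j=2] A[i]=13>B[j]=12 take 12 → j++
[i=2,j=3] A[i]=13<=B[j]=21 take 13 → i++
[i=3,j=3] A[i]=18<=B[j]=21 take 18 → i++
[i=4,j=3] A[i]=29>B[j]=21 take 21 → j++
[i=4,j=4] A[i]=29>B[j]=24 take 24 → j++
[i=4,j=5] A[i]=29>B[j]=26 take 26 → j++
[i=4,j=6] A[i]=29>B[j]=27 take 27 → j++
[i=4,j=7] A[i]=29<=B[j]=37 take 29 → i++
[i=5,j=7] A[i]=30<=B[j]=37 take 30 → i++
[i=6,j=7] A[i]=36<=B[j]=37 take 36 → i++
[i=7,j=7] A done, take B[j]=37 → j++

merged[9] = 27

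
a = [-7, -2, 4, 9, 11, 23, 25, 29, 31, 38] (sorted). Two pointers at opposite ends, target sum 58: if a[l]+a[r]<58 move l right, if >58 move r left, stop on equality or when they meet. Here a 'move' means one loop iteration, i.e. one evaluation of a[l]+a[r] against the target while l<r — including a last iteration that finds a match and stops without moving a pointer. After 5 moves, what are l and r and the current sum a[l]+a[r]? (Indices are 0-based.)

l=5, r=9, sum=61

[0,9] -7+38=31 <58 → l++
[1,9] -2+38=36 <58 → l++
[2,9] 4+38=42 <58 → l++
[3,9] 9+38=47 <58 → l++
[4,9] 11+38=49 <58 → l++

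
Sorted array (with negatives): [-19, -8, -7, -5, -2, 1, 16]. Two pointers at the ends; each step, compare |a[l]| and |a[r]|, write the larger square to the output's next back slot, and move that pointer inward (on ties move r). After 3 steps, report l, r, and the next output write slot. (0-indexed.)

[0,6] |-19|>|16| out[6]=361 → l++
[1,6] |-8|<=|16| out[5]=256 → r--
[1,5] |-8|>|1| out[4]=64 → l++

l=2, r=5, next write slot=3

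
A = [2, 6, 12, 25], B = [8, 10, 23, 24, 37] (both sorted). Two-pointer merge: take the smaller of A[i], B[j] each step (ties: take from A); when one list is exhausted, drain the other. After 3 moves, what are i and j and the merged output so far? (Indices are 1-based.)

i=3, j=2, merged so far=[2, 6, 8]

[i=1,j=1] A[i]=2<=B[j]=8 take 2 → i++
[i=2,j=1] A[i]=6<=B[j]=8 take 6 → i++
[i=3,j=1] A[i]=12>B[j]=8 take 8 → j++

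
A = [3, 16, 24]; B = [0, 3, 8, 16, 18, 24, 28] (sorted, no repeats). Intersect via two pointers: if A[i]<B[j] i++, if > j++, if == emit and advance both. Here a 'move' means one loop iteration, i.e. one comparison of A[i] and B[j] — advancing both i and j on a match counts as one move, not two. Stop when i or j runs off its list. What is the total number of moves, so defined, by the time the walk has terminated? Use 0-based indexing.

[i=0,j=0] 3>0 → j++
[i=0,j=1] 3==3 emit → i++,j++
[i=1,j=2] 16>8 → j++
[i=1,j=3] 16==16 emit → i++,j++
[i=2,j=4] 24>18 → j++
[i=2,j=5] 24==24 emit → i++,j++

6 moves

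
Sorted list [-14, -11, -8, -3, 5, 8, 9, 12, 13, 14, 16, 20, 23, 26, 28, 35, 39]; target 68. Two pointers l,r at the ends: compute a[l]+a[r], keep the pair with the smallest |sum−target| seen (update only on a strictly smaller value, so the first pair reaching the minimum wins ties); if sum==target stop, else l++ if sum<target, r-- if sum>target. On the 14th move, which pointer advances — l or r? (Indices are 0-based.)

l=0 r=16: -14+39=25 d=43 *, l++
l=1 r=16: -11+39=28 d=40 *, l++
l=2 r=16: -8+39=31 d=37 *, l++
l=3 r=16: -3+39=36 d=32 *, l++
l=4 r=16: 5+39=44 d=24 *, l++
l=5 r=16: 8+39=47 d=21 *, l++
l=6 r=16: 9+39=48 d=20 *, l++
l=7 r=16: 12+39=51 d=17 *, l++
l=8 r=16: 13+39=52 d=16 *, l++
l=9 r=16: 14+39=53 d=15 *, l++
l=10 r=16: 16+39=55 d=13 *, l++
l=11 r=16: 20+39=59 d=9 *, l++
l=12 r=16: 23+39=62 d=6 *, l++
l=13 r=16: 26+39=65 d=3 *, l++

l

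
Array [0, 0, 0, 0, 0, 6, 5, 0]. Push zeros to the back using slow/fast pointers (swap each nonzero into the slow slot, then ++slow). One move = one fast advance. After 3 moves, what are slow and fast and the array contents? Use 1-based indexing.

(s=1,f=1) a[fast]=0 → fast++
(s=1,f=2) a[fast]=0 → fast++
(s=1,f=3) a[fast]=0 → fast++

slow=1, fast=4, a=[0, 0, 0, 0, 0, 6, 5, 0]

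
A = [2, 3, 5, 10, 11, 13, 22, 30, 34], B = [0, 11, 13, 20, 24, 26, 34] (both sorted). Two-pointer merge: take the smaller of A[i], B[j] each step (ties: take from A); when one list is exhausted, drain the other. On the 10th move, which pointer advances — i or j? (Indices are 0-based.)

j

[i=0,j=0] A[i]=2>B[j]=0 take 0 → j++
[i=0,j=1] A[i]=2<=B[j]=11 take 2 → i++
[i=1,j=1] A[i]=3<=B[j]=11 take 3 → i++
[i=2,j=1] A[i]=5<=B[j]=11 take 5 → i++
[i=3,j=1] A[i]=10<=B[j]=11 take 10 → i++
[i=4,j=1] A[i]=11<=B[j]=11 take 11 → i++
[i=5,j=1] A[i]=13>B[j]=11 take 11 → j++
[i=5,j=2] A[i]=13<=B[j]=13 take 13 → i++
[i=6,j=2] A[i]=22>B[j]=13 take 13 → j++
[i=6,j=3] A[i]=22>B[j]=20 take 20 → j++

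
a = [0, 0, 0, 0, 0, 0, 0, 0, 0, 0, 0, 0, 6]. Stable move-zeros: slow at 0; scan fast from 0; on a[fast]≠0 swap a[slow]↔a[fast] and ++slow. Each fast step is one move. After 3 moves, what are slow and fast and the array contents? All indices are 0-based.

slow=0, fast=3, a=[0, 0, 0, 0, 0, 0, 0, 0, 0, 0, 0, 0, 6]

slow=0 fast=0: a[fast]=0, fast++
slow=0 fast=1: a[fast]=0, fast++
slow=0 fast=2: a[fast]=0, fast++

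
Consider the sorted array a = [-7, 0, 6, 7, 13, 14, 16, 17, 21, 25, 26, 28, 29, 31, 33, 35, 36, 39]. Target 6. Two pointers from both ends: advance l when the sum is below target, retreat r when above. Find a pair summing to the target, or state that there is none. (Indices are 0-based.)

[0,17] -7+39=32 >6 → r--
[0,16] -7+36=29 >6 → r--
[0,15] -7+35=28 >6 → r--
[0,14] -7+33=26 >6 → r--
[0,13] -7+31=24 >6 → r--
[0,12] -7+29=22 >6 → r--
[0,11] -7+28=21 >6 → r--
[0,10] -7+26=19 >6 → r--
[0,9] -7+25=18 >6 → r--
[0,8] -7+21=14 >6 → r--
[0,7] -7+17=10 >6 → r--
[0,6] -7+16=9 >6 → r--
[0,5] -7+14=7 >6 → r--
[0,4] -7+13=6 → found

(-7, 13)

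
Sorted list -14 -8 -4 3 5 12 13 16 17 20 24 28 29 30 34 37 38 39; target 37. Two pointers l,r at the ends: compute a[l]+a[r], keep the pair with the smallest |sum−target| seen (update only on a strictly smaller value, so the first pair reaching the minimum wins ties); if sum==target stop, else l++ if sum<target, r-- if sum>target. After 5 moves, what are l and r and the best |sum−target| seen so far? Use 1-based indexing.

l=4, r=16, best |Δ|=2

l=1 r=18: -14+39=25 d=12 *, l++
l=2 r=18: -8+39=31 d=6 *, l++
l=3 r=18: -4+39=35 d=2 *, l++
l=4 r=18: 3+39=42 d=5, r--
l=4 r=17: 3+38=41 d=4, r--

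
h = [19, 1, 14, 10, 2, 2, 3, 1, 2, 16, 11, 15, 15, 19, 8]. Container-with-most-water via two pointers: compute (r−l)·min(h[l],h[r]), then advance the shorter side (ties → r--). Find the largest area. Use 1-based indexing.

max area = 247

l=1 r=15: min(19,8)*14=112 best=112 *, r--
l=1 r=14: min(19,19)*13=247 best=247 *, r--
l=1 r=13: min(19,15)*12=180 best=247, r--
l=1 r=12: min(19,15)*11=165 best=247, r--
l=1 r=11: min(19,11)*10=110 best=247, r--
l=1 r=10: min(19,16)*9=144 best=247, r--
l=1 r=9: min(19,2)*8=16 best=247, r--
l=1 r=8: min(19,1)*7=7 best=247, r--
l=1 r=7: min(19,3)*6=18 best=247, r--
l=1 r=6: min(19,2)*5=10 best=247, r--
l=1 r=5: min(19,2)*4=8 best=247, r--
l=1 r=4: min(19,10)*3=30 best=247, r--
l=1 r=3: min(19,14)*2=28 best=247, r--
l=1 r=2: min(19,1)*1=1 best=247, r--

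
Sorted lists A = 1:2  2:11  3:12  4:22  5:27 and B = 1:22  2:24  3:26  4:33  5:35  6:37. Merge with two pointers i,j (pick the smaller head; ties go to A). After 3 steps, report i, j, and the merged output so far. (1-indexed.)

i=4, j=1, merged so far=[2, 11, 12]

i=1 j=1: A[i]=2<=B[j]=22 take 2, i++
i=2 j=1: A[i]=11<=B[j]=22 take 11, i++
i=3 j=1: A[i]=12<=B[j]=22 take 12, i++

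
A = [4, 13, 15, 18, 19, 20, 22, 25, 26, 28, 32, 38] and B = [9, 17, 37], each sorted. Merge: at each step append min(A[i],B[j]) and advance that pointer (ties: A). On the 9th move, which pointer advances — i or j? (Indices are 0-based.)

i

i=0 j=0: A[i]=4<=B[j]=9 take 4, i++
i=1 j=0: A[i]=13>B[j]=9 take 9, j++
i=1 j=1: A[i]=13<=B[j]=17 take 13, i++
i=2 j=1: A[i]=15<=B[j]=17 take 15, i++
i=3 j=1: A[i]=18>B[j]=17 take 17, j++
i=3 j=2: A[i]=18<=B[j]=37 take 18, i++
i=4 j=2: A[i]=19<=B[j]=37 take 19, i++
i=5 j=2: A[i]=20<=B[j]=37 take 20, i++
i=6 j=2: A[i]=22<=B[j]=37 take 22, i++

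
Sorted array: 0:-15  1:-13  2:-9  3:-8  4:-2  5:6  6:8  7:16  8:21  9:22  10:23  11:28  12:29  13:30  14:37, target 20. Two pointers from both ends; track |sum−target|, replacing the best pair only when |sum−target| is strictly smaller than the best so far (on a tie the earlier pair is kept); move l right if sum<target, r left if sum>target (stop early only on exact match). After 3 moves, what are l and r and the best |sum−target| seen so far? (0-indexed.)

[0,14] -15+37=22 d=2 * → r--
[0,13] -15+30=15 d=5 → l++
[1,13] -13+30=17 d=3 → l++

l=2, r=13, best |Δ|=2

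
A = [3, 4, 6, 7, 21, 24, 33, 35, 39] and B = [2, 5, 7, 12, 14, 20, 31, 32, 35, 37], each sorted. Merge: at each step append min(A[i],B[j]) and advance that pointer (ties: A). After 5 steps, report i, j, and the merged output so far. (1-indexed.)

i=4, j=3, merged so far=[2, 3, 4, 5, 6]

i=1 j=1: A[i]=3>B[j]=2 take 2, j++
i=1 j=2: A[i]=3<=B[j]=5 take 3, i++
i=2 j=2: A[i]=4<=B[j]=5 take 4, i++
i=3 j=2: A[i]=6>B[j]=5 take 5, j++
i=3 j=3: A[i]=6<=B[j]=7 take 6, i++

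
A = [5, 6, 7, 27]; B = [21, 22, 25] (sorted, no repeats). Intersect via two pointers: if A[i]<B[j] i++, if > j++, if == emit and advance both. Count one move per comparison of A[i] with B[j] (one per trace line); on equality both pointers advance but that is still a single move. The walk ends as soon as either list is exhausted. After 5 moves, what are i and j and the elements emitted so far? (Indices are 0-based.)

[i=0,j=0] 5<21 → i++
[i=1,j=0] 6<21 → i++
[i=2,j=0] 7<21 → i++
[i=3,j=0] 27>21 → j++
[i=3,j=1] 27>22 → j++

i=3, j=2, emitted=[]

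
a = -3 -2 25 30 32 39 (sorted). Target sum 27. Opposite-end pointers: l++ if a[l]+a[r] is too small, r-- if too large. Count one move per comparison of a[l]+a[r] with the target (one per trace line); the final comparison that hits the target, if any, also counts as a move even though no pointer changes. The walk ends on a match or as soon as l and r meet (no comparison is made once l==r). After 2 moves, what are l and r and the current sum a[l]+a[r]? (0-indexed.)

l=0, r=3, sum=27

[0,5] -3+39=36 >27 → r--
[0,4] -3+32=29 >27 → r--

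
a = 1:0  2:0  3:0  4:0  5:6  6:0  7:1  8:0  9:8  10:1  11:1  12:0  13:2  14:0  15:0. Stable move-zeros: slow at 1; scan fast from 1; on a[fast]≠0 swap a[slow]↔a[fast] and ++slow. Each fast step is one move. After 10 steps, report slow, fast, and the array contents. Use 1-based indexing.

slow=5, fast=11, a=[6, 1, 8, 1, 0, 0, 0, 0, 0, 0, 1, 0, 2, 0, 0]

(s=1,f=1) a[fast]=0 → fast++
(s=1,f=2) a[fast]=0 → fast++
(s=1,f=3) a[fast]=0 → fast++
(s=1,f=4) a[fast]=0 → fast++
(s=1,f=5) a[fast]=6≠0 swap→a[1]=6 → slow++,fast++
(s=2,f=6) a[fast]=0 → fast++
(s=2,f=7) a[fast]=1≠0 swap→a[2]=1 → slow++,fast++
(s=3,f=8) a[fast]=0 → fast++
(s=3,f=9) a[fast]=8≠0 swap→a[3]=8 → slow++,fast++
(s=4,f=10) a[fast]=1≠0 swap→a[4]=1 → slow++,fast++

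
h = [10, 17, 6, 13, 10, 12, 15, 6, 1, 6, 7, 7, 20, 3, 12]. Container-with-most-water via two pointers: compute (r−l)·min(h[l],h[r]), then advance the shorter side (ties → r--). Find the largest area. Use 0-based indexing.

max area = 187

l=0 r=14: min(10,12)*14=140 best=140 *, l++
l=1 r=14: min(17,12)*13=156 best=156 *, r--
l=1 r=13: min(17,3)*12=36 best=156, r--
l=1 r=12: min(17,20)*11=187 best=187 *, l++
l=2 r=12: min(6,20)*10=60 best=187, l++
l=3 r=12: min(13,20)*9=117 best=187, l++
l=4 r=12: min(10,20)*8=80 best=187, l++
l=5 r=12: min(12,20)*7=84 best=187, l++
l=6 r=12: min(15,20)*6=90 best=187, l++
l=7 r=12: min(6,20)*5=30 best=187, l++
l=8 r=12: min(1,20)*4=4 best=187, l++
l=9 r=12: min(6,20)*3=18 best=187, l++
l=10 r=12: min(7,20)*2=14 best=187, l++
l=11 r=12: min(7,20)*1=7 best=187, l++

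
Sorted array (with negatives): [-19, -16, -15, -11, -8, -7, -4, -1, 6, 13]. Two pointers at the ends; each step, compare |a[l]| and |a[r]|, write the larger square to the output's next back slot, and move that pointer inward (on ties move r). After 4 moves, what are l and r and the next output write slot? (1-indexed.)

l=4, r=9, next write slot=6

[1,10] |-19|>|13| out[10]=361 → l++
[2,10] |-16|>|13| out[9]=256 → l++
[3,10] |-15|>|13| out[8]=225 → l++
[4,10] |-11|<=|13| out[7]=169 → r--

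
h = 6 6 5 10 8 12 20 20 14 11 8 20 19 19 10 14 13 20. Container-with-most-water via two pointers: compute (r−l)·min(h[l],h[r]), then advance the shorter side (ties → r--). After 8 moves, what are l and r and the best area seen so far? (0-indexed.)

l=6, r=15, best area=220

[0,17] min(6,20)*17=102 best=102 * → l++
[1,17] min(6,20)*16=96 best=102 → l++
[2,17] min(5,20)*15=75 best=102 → l++
[3,17] min(10,20)*14=140 best=140 * → l++
[4,17] min(8,20)*13=104 best=140 → l++
[5,17] min(12,20)*12=144 best=144 * → l++
[6,17] min(20,20)*11=220 best=220 * → r--
[6,16] min(20,13)*10=130 best=220 → r--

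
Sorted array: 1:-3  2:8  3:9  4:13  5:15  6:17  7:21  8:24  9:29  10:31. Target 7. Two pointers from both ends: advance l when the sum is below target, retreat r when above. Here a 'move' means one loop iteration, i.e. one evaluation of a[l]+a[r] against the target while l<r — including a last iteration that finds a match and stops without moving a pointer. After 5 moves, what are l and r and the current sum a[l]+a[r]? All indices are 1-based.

l=1, r=5, sum=12

l=1 r=10: -3+31=28 >7, r--
l=1 r=9: -3+29=26 >7, r--
l=1 r=8: -3+24=21 >7, r--
l=1 r=7: -3+21=18 >7, r--
l=1 r=6: -3+17=14 >7, r--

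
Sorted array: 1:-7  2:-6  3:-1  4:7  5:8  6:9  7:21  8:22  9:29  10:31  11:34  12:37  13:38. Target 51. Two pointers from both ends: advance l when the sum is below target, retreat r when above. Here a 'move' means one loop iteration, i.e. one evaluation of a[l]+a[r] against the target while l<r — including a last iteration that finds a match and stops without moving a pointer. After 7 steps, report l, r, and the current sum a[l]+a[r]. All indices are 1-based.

l=7, r=12, sum=58

[1,13] -7+38=31 <51 → l++
[2,13] -6+38=32 <51 → l++
[3,13] -1+38=37 <51 → l++
[4,13] 7+38=45 <51 → l++
[5,13] 8+38=46 <51 → l++
[6,13] 9+38=47 <51 → l++
[7,13] 21+38=59 >51 → r--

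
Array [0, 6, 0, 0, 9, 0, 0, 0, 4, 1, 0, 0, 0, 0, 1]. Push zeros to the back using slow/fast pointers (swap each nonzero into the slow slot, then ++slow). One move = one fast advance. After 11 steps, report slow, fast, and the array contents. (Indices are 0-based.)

(s=0,f=0) a[fast]=0 → fast++
(s=0,f=1) a[fast]=6≠0 swap→a[0]=6 → slow++,fast++
(s=1,f=2) a[fast]=0 → fast++
(s=1,f=3) a[fast]=0 → fast++
(s=1,f=4) a[fast]=9≠0 swap→a[1]=9 → slow++,fast++
(s=2,f=5) a[fast]=0 → fast++
(s=2,f=6) a[fast]=0 → fast++
(s=2,f=7) a[fast]=0 → fast++
(s=2,f=8) a[fast]=4≠0 swap→a[2]=4 → slow++,fast++
(s=3,f=9) a[fast]=1≠0 swap→a[3]=1 → slow++,fast++
(s=4,f=10) a[fast]=0 → fast++

slow=4, fast=11, a=[6, 9, 4, 1, 0, 0, 0, 0, 0, 0, 0, 0, 0, 0, 1]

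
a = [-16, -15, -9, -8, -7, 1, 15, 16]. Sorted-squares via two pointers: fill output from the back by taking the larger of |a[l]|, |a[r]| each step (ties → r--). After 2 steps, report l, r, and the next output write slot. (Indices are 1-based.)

[1,8] |-16|<=|16| out[8]=256 → r--
[1,7] |-16|>|15| out[7]=256 → l++

l=2, r=7, next write slot=6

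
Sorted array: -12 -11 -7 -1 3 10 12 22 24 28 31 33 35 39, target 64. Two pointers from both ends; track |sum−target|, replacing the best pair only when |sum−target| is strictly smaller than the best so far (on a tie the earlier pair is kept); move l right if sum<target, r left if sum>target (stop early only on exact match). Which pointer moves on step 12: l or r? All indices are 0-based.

l=0 r=13: -12+39=27 d=37 *, l++
l=1 r=13: -11+39=28 d=36 *, l++
l=2 r=13: -7+39=32 d=32 *, l++
l=3 r=13: -1+39=38 d=26 *, l++
l=4 r=13: 3+39=42 d=22 *, l++
l=5 r=13: 10+39=49 d=15 *, l++
l=6 r=13: 12+39=51 d=13 *, l++
l=7 r=13: 22+39=61 d=3 *, l++
l=8 r=13: 24+39=63 d=1 *, l++
l=9 r=13: 28+39=67 d=3, r--
l=9 r=12: 28+35=63 d=1, l++
l=10 r=12: 31+35=66 d=2, r--

r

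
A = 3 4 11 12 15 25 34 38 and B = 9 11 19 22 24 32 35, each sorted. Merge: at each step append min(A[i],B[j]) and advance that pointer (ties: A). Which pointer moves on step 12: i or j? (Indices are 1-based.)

i=1 j=1: A[i]=3<=B[j]=9 take 3, i++
i=2 j=1: A[i]=4<=B[j]=9 take 4, i++
i=3 j=1: A[i]=11>B[j]=9 take 9, j++
i=3 j=2: A[i]=11<=B[j]=11 take 11, i++
i=4 j=2: A[i]=12>B[j]=11 take 11, j++
i=4 j=3: A[i]=12<=B[j]=19 take 12, i++
i=5 j=3: A[i]=15<=B[j]=19 take 15, i++
i=6 j=3: A[i]=25>B[j]=19 take 19, j++
i=6 j=4: A[i]=25>B[j]=22 take 22, j++
i=6 j=5: A[i]=25>B[j]=24 take 24, j++
i=6 j=6: A[i]=25<=B[j]=32 take 25, i++
i=7 j=6: A[i]=34>B[j]=32 take 32, j++

j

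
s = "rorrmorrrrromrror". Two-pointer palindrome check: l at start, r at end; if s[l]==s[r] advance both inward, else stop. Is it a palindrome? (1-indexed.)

[1,17] 'r'=='r' → l++,r--
[2,16] 'o'=='o' → l++,r--
[3,15] 'r'=='r' → l++,r--
[4,14] 'r'=='r' → l++,r--
[5,13] 'm'=='m' → l++,r--
[6,12] 'o'=='o' → l++,r--
[7,11] 'r'=='r' → l++,r--
[8,10] 'r'=='r' → l++,r--

palindrome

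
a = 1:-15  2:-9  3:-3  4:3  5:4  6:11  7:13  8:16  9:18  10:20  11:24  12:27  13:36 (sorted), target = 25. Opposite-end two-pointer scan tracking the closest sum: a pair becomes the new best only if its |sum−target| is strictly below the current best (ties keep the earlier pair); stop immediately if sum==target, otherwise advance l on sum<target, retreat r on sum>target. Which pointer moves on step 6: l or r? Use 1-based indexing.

[1,13] -15+36=21 d=4 * → l++
[2,13] -9+36=27 d=2 * → r--
[2,12] -9+27=18 d=7 → l++
[3,12] -3+27=24 d=1 * → l++
[4,12] 3+27=30 d=5 → r--
[4,11] 3+24=27 d=2 → r--

r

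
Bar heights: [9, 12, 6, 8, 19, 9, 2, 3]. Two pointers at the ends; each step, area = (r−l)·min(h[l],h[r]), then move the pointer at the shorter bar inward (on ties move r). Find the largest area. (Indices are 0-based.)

l=0 r=7: min(9,3)*7=21 best=21 *, r--
l=0 r=6: min(9,2)*6=12 best=21, r--
l=0 r=5: min(9,9)*5=45 best=45 *, r--
l=0 r=4: min(9,19)*4=36 best=45, l++
l=1 r=4: min(12,19)*3=36 best=45, l++
l=2 r=4: min(6,19)*2=12 best=45, l++
l=3 r=4: min(8,19)*1=8 best=45, l++

max area = 45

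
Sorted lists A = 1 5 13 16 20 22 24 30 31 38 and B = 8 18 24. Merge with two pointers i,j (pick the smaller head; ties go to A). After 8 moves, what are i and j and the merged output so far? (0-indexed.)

[i=0,j=0] A[i]=1<=B[j]=8 take 1 → i++
[i=1,j=0] A[i]=5<=B[j]=8 take 5 → i++
[i=2,j=0] A[i]=13>B[j]=8 take 8 → j++
[i=2,j=1] A[i]=13<=B[j]=18 take 13 → i++
[i=3,j=1] A[i]=16<=B[j]=18 take 16 → i++
[i=4,j=1] A[i]=20>B[j]=18 take 18 → j++
[i=4,j=2] A[i]=20<=B[j]=24 take 20 → i++
[i=5,j=2] A[i]=22<=B[j]=24 take 22 → i++

i=6, j=2, merged so far=[1, 5, 8, 13, 16, 18, 20, 22]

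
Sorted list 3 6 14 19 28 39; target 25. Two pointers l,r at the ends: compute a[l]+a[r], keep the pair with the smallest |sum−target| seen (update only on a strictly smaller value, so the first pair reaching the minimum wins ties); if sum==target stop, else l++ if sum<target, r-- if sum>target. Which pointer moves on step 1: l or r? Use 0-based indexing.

r

l=0 r=5: 3+39=42 d=17 *, r--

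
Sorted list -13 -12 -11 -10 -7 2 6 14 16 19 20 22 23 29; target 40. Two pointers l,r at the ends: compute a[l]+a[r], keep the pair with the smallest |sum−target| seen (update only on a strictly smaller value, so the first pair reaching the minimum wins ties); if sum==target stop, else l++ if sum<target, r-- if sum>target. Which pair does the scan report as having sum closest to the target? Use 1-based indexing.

pair (16, 23) with sum 39 (|Δ|=1)

[1,14] -13+29=16 d=24 * → l++
[2,14] -12+29=17 d=23 * → l++
[3,14] -11+29=18 d=22 * → l++
[4,14] -10+29=19 d=21 * → l++
[5,14] -7+29=22 d=18 * → l++
[6,14] 2+29=31 d=9 * → l++
[7,14] 6+29=35 d=5 * → l++
[8,14] 14+29=43 d=3 * → r--
[8,13] 14+23=37 d=3 → l++
[9,13] 16+23=39 d=1 * → l++
[10,13] 19+23=42 d=2 → r--
[10,12] 19+22=41 d=1 → r--
[10,11] 19+20=39 d=1 → l++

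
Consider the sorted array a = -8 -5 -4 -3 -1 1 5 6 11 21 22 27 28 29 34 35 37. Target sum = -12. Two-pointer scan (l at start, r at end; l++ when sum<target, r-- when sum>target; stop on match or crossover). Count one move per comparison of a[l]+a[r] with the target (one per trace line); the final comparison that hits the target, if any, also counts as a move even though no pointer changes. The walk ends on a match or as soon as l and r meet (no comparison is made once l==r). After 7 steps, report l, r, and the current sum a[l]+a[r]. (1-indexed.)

[1,17] -8+37=29 >-12 → r--
[1,16] -8+35=27 >-12 → r--
[1,15] -8+34=26 >-12 → r--
[1,14] -8+29=21 >-12 → r--
[1,13] -8+28=20 >-12 → r--
[1,12] -8+27=19 >-12 → r--
[1,11] -8+22=14 >-12 → r--

l=1, r=10, sum=13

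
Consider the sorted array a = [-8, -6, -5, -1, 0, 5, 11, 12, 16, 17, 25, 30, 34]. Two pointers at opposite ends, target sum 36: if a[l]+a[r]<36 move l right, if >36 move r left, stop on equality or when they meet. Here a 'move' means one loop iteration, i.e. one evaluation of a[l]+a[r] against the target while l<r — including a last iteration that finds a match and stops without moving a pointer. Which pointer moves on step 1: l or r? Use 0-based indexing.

l=0 r=12: -8+34=26 <36, l++

l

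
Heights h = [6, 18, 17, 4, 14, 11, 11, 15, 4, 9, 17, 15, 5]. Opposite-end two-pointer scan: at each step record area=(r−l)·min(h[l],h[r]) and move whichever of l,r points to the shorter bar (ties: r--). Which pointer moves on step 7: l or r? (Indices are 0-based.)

r

l=0 r=12: min(6,5)*12=60 best=60 *, r--
l=0 r=11: min(6,15)*11=66 best=66 *, l++
l=1 r=11: min(18,15)*10=150 best=150 *, r--
l=1 r=10: min(18,17)*9=153 best=153 *, r--
l=1 r=9: min(18,9)*8=72 best=153, r--
l=1 r=8: min(18,4)*7=28 best=153, r--
l=1 r=7: min(18,15)*6=90 best=153, r--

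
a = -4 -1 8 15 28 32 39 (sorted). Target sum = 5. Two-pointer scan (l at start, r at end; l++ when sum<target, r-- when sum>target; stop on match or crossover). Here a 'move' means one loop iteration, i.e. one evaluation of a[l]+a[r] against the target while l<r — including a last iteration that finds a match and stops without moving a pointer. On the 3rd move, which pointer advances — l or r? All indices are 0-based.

l=0 r=6: -4+39=35 >5, r--
l=0 r=5: -4+32=28 >5, r--
l=0 r=4: -4+28=24 >5, r--

r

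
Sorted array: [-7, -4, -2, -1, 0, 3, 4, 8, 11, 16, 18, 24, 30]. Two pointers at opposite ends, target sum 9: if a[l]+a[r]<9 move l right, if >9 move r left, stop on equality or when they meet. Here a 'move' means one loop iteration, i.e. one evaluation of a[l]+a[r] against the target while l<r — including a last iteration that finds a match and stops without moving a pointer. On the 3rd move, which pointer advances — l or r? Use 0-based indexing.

l=0 r=12: -7+30=23 >9, r--
l=0 r=11: -7+24=17 >9, r--
l=0 r=10: -7+18=11 >9, r--

r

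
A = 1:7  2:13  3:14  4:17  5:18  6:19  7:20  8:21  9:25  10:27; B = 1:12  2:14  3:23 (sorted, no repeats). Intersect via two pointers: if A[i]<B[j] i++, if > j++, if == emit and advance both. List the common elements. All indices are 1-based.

[i=1,j=1] 7<12 → i++
[i=2,j=1] 13>12 → j++
[i=2,j=2] 13<14 → i++
[i=3,j=2] 14==14 emit → i++,j++
[i=4,j=3] 17<23 → i++
[i=5,j=3] 18<23 → i++
[i=6,j=3] 19<23 → i++
[i=7,j=3] 20<23 → i++
[i=8,j=3] 21<23 → i++
[i=9,j=3] 25>23 → j++

intersection = [14]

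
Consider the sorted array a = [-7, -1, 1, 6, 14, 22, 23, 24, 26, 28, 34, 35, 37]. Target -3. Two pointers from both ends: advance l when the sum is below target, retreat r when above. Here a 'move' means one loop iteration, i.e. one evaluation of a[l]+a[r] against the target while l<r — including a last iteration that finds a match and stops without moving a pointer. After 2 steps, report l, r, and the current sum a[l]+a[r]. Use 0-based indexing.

[0,12] -7+37=30 >-3 → r--
[0,11] -7+35=28 >-3 → r--

l=0, r=10, sum=27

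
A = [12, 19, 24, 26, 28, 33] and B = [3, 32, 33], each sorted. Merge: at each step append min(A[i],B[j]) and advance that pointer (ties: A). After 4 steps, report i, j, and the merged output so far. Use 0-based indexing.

[i=0,j=0] A[i]=12>B[j]=3 take 3 → j++
[i=0,j=1] A[i]=12<=B[j]=32 take 12 → i++
[i=1,j=1] A[i]=19<=B[j]=32 take 19 → i++
[i=2,j=1] A[i]=24<=B[j]=32 take 24 → i++

i=3, j=1, merged so far=[3, 12, 19, 24]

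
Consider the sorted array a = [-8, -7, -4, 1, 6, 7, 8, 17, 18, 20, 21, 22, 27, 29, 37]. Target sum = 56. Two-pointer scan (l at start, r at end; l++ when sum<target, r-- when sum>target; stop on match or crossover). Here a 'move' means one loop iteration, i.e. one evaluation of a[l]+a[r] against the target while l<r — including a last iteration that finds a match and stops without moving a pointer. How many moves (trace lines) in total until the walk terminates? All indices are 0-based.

l=0 r=14: -8+37=29 <56, l++
l=1 r=14: -7+37=30 <56, l++
l=2 r=14: -4+37=33 <56, l++
l=3 r=14: 1+37=38 <56, l++
l=4 r=14: 6+37=43 <56, l++
l=5 r=14: 7+37=44 <56, l++
l=6 r=14: 8+37=45 <56, l++
l=7 r=14: 17+37=54 <56, l++
l=8 r=14: 18+37=55 <56, l++
l=9 r=14: 20+37=57 >56, r--
l=9 r=13: 20+29=49 <56, l++
l=10 r=13: 21+29=50 <56, l++
l=11 r=13: 22+29=51 <56, l++
l=12 r=13: 27+29=56, found

14 moves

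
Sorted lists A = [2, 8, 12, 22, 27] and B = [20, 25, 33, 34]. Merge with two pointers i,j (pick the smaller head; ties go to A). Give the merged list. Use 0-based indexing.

[2, 8, 12, 20, 22, 25, 27, 33, 34]

[i=0,j=0] A[i]=2<=B[j]=20 take 2 → i++
[i=1,j=0] A[i]=8<=B[j]=20 take 8 → i++
[i=2,j=0] A[i]=12<=B[j]=20 take 12 → i++
[i=3,j=0] A[i]=22>B[j]=20 take 20 → j++
[i=3,j=1] A[i]=22<=B[j]=25 take 22 → i++
[i=4,j=1] A[i]=27>B[j]=25 take 25 → j++
[i=4,j=2] A[i]=27<=B[j]=33 take 27 → i++
[i=5,j=2] A done, take B[j]=33 → j++
[i=5,j=3] A done, take B[j]=34 → j++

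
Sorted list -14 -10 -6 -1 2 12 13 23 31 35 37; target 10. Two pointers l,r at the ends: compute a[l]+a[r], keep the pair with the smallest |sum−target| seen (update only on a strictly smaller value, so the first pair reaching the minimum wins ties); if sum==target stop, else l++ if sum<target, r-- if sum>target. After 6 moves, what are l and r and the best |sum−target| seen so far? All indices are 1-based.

[1,11] -14+37=23 d=13 * → r--
[1,10] -14+35=21 d=11 * → r--
[1,9] -14+31=17 d=7 * → r--
[1,8] -14+23=9 d=1 * → l++
[2,8] -10+23=13 d=3 → r--
[2,7] -10+13=3 d=7 → l++

l=3, r=7, best |Δ|=1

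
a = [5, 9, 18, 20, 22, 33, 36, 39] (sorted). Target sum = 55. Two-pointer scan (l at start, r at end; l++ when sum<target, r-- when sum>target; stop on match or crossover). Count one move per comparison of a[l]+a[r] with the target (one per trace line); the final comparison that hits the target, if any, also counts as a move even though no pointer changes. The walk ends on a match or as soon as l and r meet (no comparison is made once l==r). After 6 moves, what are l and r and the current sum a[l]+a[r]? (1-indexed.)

[1,8] 5+39=44 <55 → l++
[2,8] 9+39=48 <55 → l++
[3,8] 18+39=57 >55 → r--
[3,7] 18+36=54 <55 → l++
[4,7] 20+36=56 >55 → r--
[4,6] 20+33=53 <55 → l++

l=5, r=6, sum=55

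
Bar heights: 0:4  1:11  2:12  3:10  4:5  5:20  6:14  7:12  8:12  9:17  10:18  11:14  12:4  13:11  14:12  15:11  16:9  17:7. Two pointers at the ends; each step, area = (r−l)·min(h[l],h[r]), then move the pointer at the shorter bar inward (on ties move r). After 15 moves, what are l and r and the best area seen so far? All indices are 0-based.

l=0 r=17: min(4,7)*17=68 best=68 *, l++
l=1 r=17: min(11,7)*16=112 best=112 *, r--
l=1 r=16: min(11,9)*15=135 best=135 *, r--
l=1 r=15: min(11,11)*14=154 best=154 *, r--
l=1 r=14: min(11,12)*13=143 best=154, l++
l=2 r=14: min(12,12)*12=144 best=154, r--
l=2 r=13: min(12,11)*11=121 best=154, r--
l=2 r=12: min(12,4)*10=40 best=154, r--
l=2 r=11: min(12,14)*9=108 best=154, l++
l=3 r=11: min(10,14)*8=80 best=154, l++
l=4 r=11: min(5,14)*7=35 best=154, l++
l=5 r=11: min(20,14)*6=84 best=154, r--
l=5 r=10: min(20,18)*5=90 best=154, r--
l=5 r=9: min(20,17)*4=68 best=154, r--
l=5 r=8: min(20,12)*3=36 best=154, r--

l=5, r=7, best area=154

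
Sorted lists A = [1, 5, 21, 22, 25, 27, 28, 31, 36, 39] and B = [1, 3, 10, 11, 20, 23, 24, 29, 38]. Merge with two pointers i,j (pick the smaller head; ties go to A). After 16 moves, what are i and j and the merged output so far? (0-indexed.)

i=8, j=8, merged so far=[1, 1, 3, 5, 10, 11, 20, 21, 22, 23, 24, 25, 27, 28, 29, 31]

i=0 j=0: A[i]=1<=B[j]=1 take 1, i++
i=1 j=0: A[i]=5>B[j]=1 take 1, j++
i=1 j=1: A[i]=5>B[j]=3 take 3, j++
i=1 j=2: A[i]=5<=B[j]=10 take 5, i++
i=2 j=2: A[i]=21>B[j]=10 take 10, j++
i=2 j=3: A[i]=21>B[j]=11 take 11, j++
i=2 j=4: A[i]=21>B[j]=20 take 20, j++
i=2 j=5: A[i]=21<=B[j]=23 take 21, i++
i=3 j=5: A[i]=22<=B[j]=23 take 22, i++
i=4 j=5: A[i]=25>B[j]=23 take 23, j++
i=4 j=6: A[i]=25>B[j]=24 take 24, j++
i=4 j=7: A[i]=25<=B[j]=29 take 25, i++
i=5 j=7: A[i]=27<=B[j]=29 take 27, i++
i=6 j=7: A[i]=28<=B[j]=29 take 28, i++
i=7 j=7: A[i]=31>B[j]=29 take 29, j++
i=7 j=8: A[i]=31<=B[j]=38 take 31, i++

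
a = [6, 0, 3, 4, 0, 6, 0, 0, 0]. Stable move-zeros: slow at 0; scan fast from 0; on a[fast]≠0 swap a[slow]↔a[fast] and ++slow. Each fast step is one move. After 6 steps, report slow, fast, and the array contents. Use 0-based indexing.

slow=4, fast=6, a=[6, 3, 4, 6, 0, 0, 0, 0, 0]

(s=0,f=0) a[fast]=6≠0 swap→a[0]=6 → slow++,fast++
(s=1,f=1) a[fast]=0 → fast++
(s=1,f=2) a[fast]=3≠0 swap→a[1]=3 → slow++,fast++
(s=2,f=3) a[fast]=4≠0 swap→a[2]=4 → slow++,fast++
(s=3,f=4) a[fast]=0 → fast++
(s=3,f=5) a[fast]=6≠0 swap→a[3]=6 → slow++,fast++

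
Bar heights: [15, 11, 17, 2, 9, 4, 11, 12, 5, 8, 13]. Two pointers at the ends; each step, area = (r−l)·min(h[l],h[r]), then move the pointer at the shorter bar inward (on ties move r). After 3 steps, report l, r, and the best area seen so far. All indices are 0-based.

[0,10] min(15,13)*10=130 best=130 * → r--
[0,9] min(15,8)*9=72 best=130 → r--
[0,8] min(15,5)*8=40 best=130 → r--

l=0, r=7, best area=130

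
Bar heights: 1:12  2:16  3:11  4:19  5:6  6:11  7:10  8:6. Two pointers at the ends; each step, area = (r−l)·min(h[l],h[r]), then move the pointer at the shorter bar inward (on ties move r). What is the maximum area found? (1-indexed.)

max area = 60

l=1 r=8: min(12,6)*7=42 best=42 *, r--
l=1 r=7: min(12,10)*6=60 best=60 *, r--
l=1 r=6: min(12,11)*5=55 best=60, r--
l=1 r=5: min(12,6)*4=24 best=60, r--
l=1 r=4: min(12,19)*3=36 best=60, l++
l=2 r=4: min(16,19)*2=32 best=60, l++
l=3 r=4: min(11,19)*1=11 best=60, l++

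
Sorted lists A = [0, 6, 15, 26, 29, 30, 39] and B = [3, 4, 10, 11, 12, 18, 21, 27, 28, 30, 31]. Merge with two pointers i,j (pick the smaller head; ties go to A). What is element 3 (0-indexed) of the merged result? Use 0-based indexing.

merged[3] = 6

[i=0,j=0] A[i]=0<=B[j]=3 take 0 → i++
[i=1,j=0] A[i]=6>B[j]=3 take 3 → j++
[i=1,j=1] A[i]=6>B[j]=4 take 4 → j++
[i=1,j=2] A[i]=6<=B[j]=10 take 6 → i++
[i=2,j=2] A[i]=15>B[j]=10 take 10 → j++
[i=2,j=3] A[i]=15>B[j]=11 take 11 → j++
[i=2,j=4] A[i]=15>B[j]=12 take 12 → j++
[i=2,j=5] A[i]=15<=B[j]=18 take 15 → i++
[i=3,j=5] A[i]=26>B[j]=18 take 18 → j++
[i=3,j=6] A[i]=26>B[j]=21 take 21 → j++
[i=3,j=7] A[i]=26<=B[j]=27 take 26 → i++
[i=4,j=7] A[i]=29>B[j]=27 take 27 → j++
[i=4,j=8] A[i]=29>B[j]=28 take 28 → j++
[i=4,j=9] A[i]=29<=B[j]=30 take 29 → i++
[i=5,j=9] A[i]=30<=B[j]=30 take 30 → i++
[i=6,j=9] A[i]=39>B[j]=30 take 30 → j++
[i=6,j=10] A[i]=39>B[j]=31 take 31 → j++
[i=6,j=11] B done, take A[i]=39 → i++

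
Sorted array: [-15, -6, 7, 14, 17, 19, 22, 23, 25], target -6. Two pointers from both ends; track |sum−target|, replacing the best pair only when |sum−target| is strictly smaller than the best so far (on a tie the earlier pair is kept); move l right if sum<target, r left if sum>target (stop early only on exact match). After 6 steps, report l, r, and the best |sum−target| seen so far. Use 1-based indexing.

l=1, r=3, best |Δ|=5

[1,9] -15+25=10 d=16 * → r--
[1,8] -15+23=8 d=14 * → r--
[1,7] -15+22=7 d=13 * → r--
[1,6] -15+19=4 d=10 * → r--
[1,5] -15+17=2 d=8 * → r--
[1,4] -15+14=-1 d=5 * → r--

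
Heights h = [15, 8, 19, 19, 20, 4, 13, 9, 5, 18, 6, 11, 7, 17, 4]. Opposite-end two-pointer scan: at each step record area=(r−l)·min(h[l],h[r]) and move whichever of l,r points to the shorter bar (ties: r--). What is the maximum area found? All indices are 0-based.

[0,14] min(15,4)*14=56 best=56 * → r--
[0,13] min(15,17)*13=195 best=195 * → l++
[1,13] min(8,17)*12=96 best=195 → l++
[2,13] min(19,17)*11=187 best=195 → r--
[2,12] min(19,7)*10=70 best=195 → r--
[2,11] min(19,11)*9=99 best=195 → r--
[2,10] min(19,6)*8=48 best=195 → r--
[2,9] min(19,18)*7=126 best=195 → r--
[2,8] min(19,5)*6=30 best=195 → r--
[2,7] min(19,9)*5=45 best=195 → r--
[2,6] min(19,13)*4=52 best=195 → r--
[2,5] min(19,4)*3=12 best=195 → r--
[2,4] min(19,20)*2=38 best=195 → l++
[3,4] min(19,20)*1=19 best=195 → l++

max area = 195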